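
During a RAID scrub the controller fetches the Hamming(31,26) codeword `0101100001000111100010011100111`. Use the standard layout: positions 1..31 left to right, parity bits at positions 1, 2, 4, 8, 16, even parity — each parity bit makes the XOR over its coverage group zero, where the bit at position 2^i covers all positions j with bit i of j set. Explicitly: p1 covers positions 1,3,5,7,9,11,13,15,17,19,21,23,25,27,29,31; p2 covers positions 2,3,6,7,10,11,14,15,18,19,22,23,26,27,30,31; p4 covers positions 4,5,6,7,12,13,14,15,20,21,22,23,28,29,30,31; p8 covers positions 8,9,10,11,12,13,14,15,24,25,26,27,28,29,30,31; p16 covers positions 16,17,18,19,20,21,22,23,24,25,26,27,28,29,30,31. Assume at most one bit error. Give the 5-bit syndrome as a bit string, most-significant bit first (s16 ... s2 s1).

s1: b1⊕b3⊕b5⊕b7⊕b9⊕b11⊕b13⊕b15⊕b17⊕b19⊕b21⊕b23⊕b25⊕b27⊕b29⊕b31 = 0⊕0⊕1⊕0⊕0⊕0⊕0⊕1⊕1⊕0⊕1⊕0⊕1⊕0⊕1⊕1 = 1
s2: b2⊕b3⊕b6⊕b7⊕b10⊕b11⊕b14⊕b15⊕b18⊕b19⊕b22⊕b23⊕b26⊕b27⊕b30⊕b31 = 1⊕0⊕0⊕0⊕1⊕0⊕1⊕1⊕0⊕0⊕0⊕0⊕1⊕0⊕1⊕1 = 1
s4: b4⊕b5⊕b6⊕b7⊕b12⊕b13⊕b14⊕b15⊕b20⊕b21⊕b22⊕b23⊕b28⊕b29⊕b30⊕b31 = 1⊕1⊕0⊕0⊕0⊕0⊕1⊕1⊕0⊕1⊕0⊕0⊕0⊕1⊕1⊕1 = 0
s8: b8⊕b9⊕b10⊕b11⊕b12⊕b13⊕b14⊕b15⊕b24⊕b25⊕b26⊕b27⊕b28⊕b29⊕b30⊕b31 = 0⊕0⊕1⊕0⊕0⊕0⊕1⊕1⊕1⊕1⊕1⊕0⊕0⊕1⊕1⊕1 = 1
s16: b16⊕b17⊕b18⊕b19⊕b20⊕b21⊕b22⊕b23⊕b24⊕b25⊕b26⊕b27⊕b28⊕b29⊕b30⊕b31 = 1⊕1⊕0⊕0⊕0⊕1⊕0⊕0⊕1⊕1⊕1⊕0⊕0⊕1⊕1⊕1 = 1
Syndrome (s16...s1) = 11011 → position 27.

11011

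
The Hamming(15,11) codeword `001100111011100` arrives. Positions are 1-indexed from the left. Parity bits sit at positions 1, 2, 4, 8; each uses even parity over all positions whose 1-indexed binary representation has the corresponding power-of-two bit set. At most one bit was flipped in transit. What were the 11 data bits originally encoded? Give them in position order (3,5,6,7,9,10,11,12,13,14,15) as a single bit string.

s1: b1⊕b3⊕b5⊕b7⊕b9⊕b11⊕b13⊕b15 = 0⊕1⊕0⊕1⊕1⊕1⊕1⊕0 = 1
s2: b2⊕b3⊕b6⊕b7⊕b10⊕b11⊕b14⊕b15 = 0⊕1⊕0⊕1⊕0⊕1⊕0⊕0 = 1
s4: b4⊕b5⊕b6⊕b7⊕b12⊕b13⊕b14⊕b15 = 1⊕0⊕0⊕1⊕1⊕1⊕0⊕0 = 0
s8: b8⊕b9⊕b10⊕b11⊕b12⊕b13⊕b14⊕b15 = 1⊕1⊕0⊕1⊕1⊕1⊕0⊕0 = 1
Syndrome (s8...s1) = 1011 → position 11.
Flip bit 11: corrected codeword = 001100111001100
Data bits at positions 3,5,6,7,9,10,11,12,13,14,15: 10011001100

10011001100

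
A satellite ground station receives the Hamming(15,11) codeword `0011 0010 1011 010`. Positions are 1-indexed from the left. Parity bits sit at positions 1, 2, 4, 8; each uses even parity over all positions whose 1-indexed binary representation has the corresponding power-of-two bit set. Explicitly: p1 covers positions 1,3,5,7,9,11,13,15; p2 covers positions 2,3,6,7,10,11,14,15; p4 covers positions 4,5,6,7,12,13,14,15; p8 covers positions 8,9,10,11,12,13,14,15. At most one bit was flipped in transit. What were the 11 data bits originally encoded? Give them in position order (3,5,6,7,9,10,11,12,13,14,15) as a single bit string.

s1: b1⊕b3⊕b5⊕b7⊕b9⊕b11⊕b13⊕b15 = 0⊕1⊕0⊕1⊕1⊕1⊕0⊕0 = 0
s2: b2⊕b3⊕b6⊕b7⊕b10⊕b11⊕b14⊕b15 = 0⊕1⊕0⊕1⊕0⊕1⊕1⊕0 = 0
s4: b4⊕b5⊕b6⊕b7⊕b12⊕b13⊕b14⊕b15 = 1⊕0⊕0⊕1⊕1⊕0⊕1⊕0 = 0
s8: b8⊕b9⊕b10⊕b11⊕b12⊕b13⊕b14⊕b15 = 0⊕1⊕0⊕1⊕1⊕0⊕1⊕0 = 0
Syndrome (s8...s1) = 0000 → position 0 (no error).
No correction needed.
Data bits at positions 3,5,6,7,9,10,11,12,13,14,15: 10011011010

10011011010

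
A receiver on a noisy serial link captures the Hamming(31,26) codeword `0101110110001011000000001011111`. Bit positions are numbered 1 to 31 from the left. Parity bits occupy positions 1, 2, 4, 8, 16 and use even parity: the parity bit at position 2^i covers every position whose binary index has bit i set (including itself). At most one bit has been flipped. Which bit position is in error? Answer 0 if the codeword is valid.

20

s1: b1⊕b3⊕b5⊕b7⊕b9⊕b11⊕b13⊕b15⊕b17⊕b19⊕b21⊕b23⊕b25⊕b27⊕b29⊕b31 = 0⊕0⊕1⊕0⊕1⊕0⊕1⊕1⊕0⊕0⊕0⊕0⊕1⊕1⊕1⊕1 = 0
s2: b2⊕b3⊕b6⊕b7⊕b10⊕b11⊕b14⊕b15⊕b18⊕b19⊕b22⊕b23⊕b26⊕b27⊕b30⊕b31 = 1⊕0⊕1⊕0⊕0⊕0⊕0⊕1⊕0⊕0⊕0⊕0⊕0⊕1⊕1⊕1 = 0
s4: b4⊕b5⊕b6⊕b7⊕b12⊕b13⊕b14⊕b15⊕b20⊕b21⊕b22⊕b23⊕b28⊕b29⊕b30⊕b31 = 1⊕1⊕1⊕0⊕0⊕1⊕0⊕1⊕0⊕0⊕0⊕0⊕1⊕1⊕1⊕1 = 1
s8: b8⊕b9⊕b10⊕b11⊕b12⊕b13⊕b14⊕b15⊕b24⊕b25⊕b26⊕b27⊕b28⊕b29⊕b30⊕b31 = 1⊕1⊕0⊕0⊕0⊕1⊕0⊕1⊕0⊕1⊕0⊕1⊕1⊕1⊕1⊕1 = 0
s16: b16⊕b17⊕b18⊕b19⊕b20⊕b21⊕b22⊕b23⊕b24⊕b25⊕b26⊕b27⊕b28⊕b29⊕b30⊕b31 = 1⊕0⊕0⊕0⊕0⊕0⊕0⊕0⊕0⊕1⊕0⊕1⊕1⊕1⊕1⊕1 = 1
Syndrome (s16...s1) = 10100 → position 20.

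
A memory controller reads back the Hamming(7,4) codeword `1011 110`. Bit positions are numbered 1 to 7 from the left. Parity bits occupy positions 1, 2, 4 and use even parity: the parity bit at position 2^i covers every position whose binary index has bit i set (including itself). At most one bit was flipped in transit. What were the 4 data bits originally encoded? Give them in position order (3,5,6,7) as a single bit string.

1010

s1: b1⊕b3⊕b5⊕b7 = 1⊕1⊕1⊕0 = 1
s2: b2⊕b3⊕b6⊕b7 = 0⊕1⊕1⊕0 = 0
s4: b4⊕b5⊕b6⊕b7 = 1⊕1⊕1⊕0 = 1
Syndrome (s4...s1) = 101 → position 5.
Flip bit 5: corrected codeword = 1011010
Data bits at positions 3,5,6,7: 1010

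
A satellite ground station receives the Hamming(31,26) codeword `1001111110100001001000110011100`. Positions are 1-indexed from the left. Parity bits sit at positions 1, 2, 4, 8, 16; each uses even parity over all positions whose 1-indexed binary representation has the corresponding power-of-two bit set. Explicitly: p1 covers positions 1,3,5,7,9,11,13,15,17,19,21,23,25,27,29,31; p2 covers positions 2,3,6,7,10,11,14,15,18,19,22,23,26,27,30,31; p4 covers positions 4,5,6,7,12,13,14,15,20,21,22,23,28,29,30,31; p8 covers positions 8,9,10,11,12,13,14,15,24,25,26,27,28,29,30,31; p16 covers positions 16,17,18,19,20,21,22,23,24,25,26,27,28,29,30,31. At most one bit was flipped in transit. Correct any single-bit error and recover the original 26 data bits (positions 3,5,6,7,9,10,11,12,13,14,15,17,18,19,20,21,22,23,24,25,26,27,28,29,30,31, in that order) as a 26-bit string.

s1: b1⊕b3⊕b5⊕b7⊕b9⊕b11⊕b13⊕b15⊕b17⊕b19⊕b21⊕b23⊕b25⊕b27⊕b29⊕b31 = 1⊕0⊕1⊕1⊕1⊕1⊕0⊕0⊕0⊕1⊕0⊕1⊕0⊕1⊕1⊕0 = 1
s2: b2⊕b3⊕b6⊕b7⊕b10⊕b11⊕b14⊕b15⊕b18⊕b19⊕b22⊕b23⊕b26⊕b27⊕b30⊕b31 = 0⊕0⊕1⊕1⊕0⊕1⊕0⊕0⊕0⊕1⊕0⊕1⊕0⊕1⊕0⊕0 = 0
s4: b4⊕b5⊕b6⊕b7⊕b12⊕b13⊕b14⊕b15⊕b20⊕b21⊕b22⊕b23⊕b28⊕b29⊕b30⊕b31 = 1⊕1⊕1⊕1⊕0⊕0⊕0⊕0⊕0⊕0⊕0⊕1⊕1⊕1⊕0⊕0 = 1
s8: b8⊕b9⊕b10⊕b11⊕b12⊕b13⊕b14⊕b15⊕b24⊕b25⊕b26⊕b27⊕b28⊕b29⊕b30⊕b31 = 1⊕1⊕0⊕1⊕0⊕0⊕0⊕0⊕1⊕0⊕0⊕1⊕1⊕1⊕0⊕0 = 1
s16: b16⊕b17⊕b18⊕b19⊕b20⊕b21⊕b22⊕b23⊕b24⊕b25⊕b26⊕b27⊕b28⊕b29⊕b30⊕b31 = 1⊕0⊕0⊕1⊕0⊕0⊕0⊕1⊕1⊕0⊕0⊕1⊕1⊕1⊕0⊕0 = 1
Syndrome (s16...s1) = 11101 → position 29.
Flip bit 29: corrected codeword = 1001111110100001001000110011000
Data bits at positions 3,5,6,7,9,10,11,12,13,14,15,17,18,19,20,21,22,23,24,25,26,27,28,29,30,31: 01111010000001000110011000

01111010000001000110011000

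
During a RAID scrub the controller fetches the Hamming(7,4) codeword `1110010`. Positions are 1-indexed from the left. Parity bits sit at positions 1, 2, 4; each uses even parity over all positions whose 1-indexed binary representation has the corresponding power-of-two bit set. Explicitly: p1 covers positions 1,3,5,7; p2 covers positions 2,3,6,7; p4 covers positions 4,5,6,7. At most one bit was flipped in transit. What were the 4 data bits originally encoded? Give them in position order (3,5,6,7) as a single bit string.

s1: b1⊕b3⊕b5⊕b7 = 1⊕1⊕0⊕0 = 0
s2: b2⊕b3⊕b6⊕b7 = 1⊕1⊕1⊕0 = 1
s4: b4⊕b5⊕b6⊕b7 = 0⊕0⊕1⊕0 = 1
Syndrome (s4...s1) = 110 → position 6.
Flip bit 6: corrected codeword = 1110000
Data bits at positions 3,5,6,7: 1000

1000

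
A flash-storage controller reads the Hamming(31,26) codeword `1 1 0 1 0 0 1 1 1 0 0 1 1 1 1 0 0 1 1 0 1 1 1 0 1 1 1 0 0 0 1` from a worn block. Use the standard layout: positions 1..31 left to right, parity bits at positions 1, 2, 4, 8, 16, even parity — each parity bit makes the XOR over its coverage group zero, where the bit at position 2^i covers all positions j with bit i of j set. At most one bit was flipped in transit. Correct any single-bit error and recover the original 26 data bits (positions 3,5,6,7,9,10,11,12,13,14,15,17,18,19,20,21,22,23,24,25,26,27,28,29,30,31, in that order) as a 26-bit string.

s1: b1⊕b3⊕b5⊕b7⊕b9⊕b11⊕b13⊕b15⊕b17⊕b19⊕b21⊕b23⊕b25⊕b27⊕b29⊕b31 = 1⊕0⊕0⊕1⊕1⊕0⊕1⊕1⊕0⊕1⊕1⊕1⊕1⊕1⊕0⊕1 = 1
s2: b2⊕b3⊕b6⊕b7⊕b10⊕b11⊕b14⊕b15⊕b18⊕b19⊕b22⊕b23⊕b26⊕b27⊕b30⊕b31 = 1⊕0⊕0⊕1⊕0⊕0⊕1⊕1⊕1⊕1⊕1⊕1⊕1⊕1⊕0⊕1 = 1
s4: b4⊕b5⊕b6⊕b7⊕b12⊕b13⊕b14⊕b15⊕b20⊕b21⊕b22⊕b23⊕b28⊕b29⊕b30⊕b31 = 1⊕0⊕0⊕1⊕1⊕1⊕1⊕1⊕0⊕1⊕1⊕1⊕0⊕0⊕0⊕1 = 0
s8: b8⊕b9⊕b10⊕b11⊕b12⊕b13⊕b14⊕b15⊕b24⊕b25⊕b26⊕b27⊕b28⊕b29⊕b30⊕b31 = 1⊕1⊕0⊕0⊕1⊕1⊕1⊕1⊕0⊕1⊕1⊕1⊕0⊕0⊕0⊕1 = 0
s16: b16⊕b17⊕b18⊕b19⊕b20⊕b21⊕b22⊕b23⊕b24⊕b25⊕b26⊕b27⊕b28⊕b29⊕b30⊕b31 = 0⊕0⊕1⊕1⊕0⊕1⊕1⊕1⊕0⊕1⊕1⊕1⊕0⊕0⊕0⊕1 = 1
Syndrome (s16...s1) = 10011 → position 19.
Flip bit 19: corrected codeword = 1101001110011110010011101110001
Data bits at positions 3,5,6,7,9,10,11,12,13,14,15,17,18,19,20,21,22,23,24,25,26,27,28,29,30,31: 00011001111010011101110001

00011001111010011101110001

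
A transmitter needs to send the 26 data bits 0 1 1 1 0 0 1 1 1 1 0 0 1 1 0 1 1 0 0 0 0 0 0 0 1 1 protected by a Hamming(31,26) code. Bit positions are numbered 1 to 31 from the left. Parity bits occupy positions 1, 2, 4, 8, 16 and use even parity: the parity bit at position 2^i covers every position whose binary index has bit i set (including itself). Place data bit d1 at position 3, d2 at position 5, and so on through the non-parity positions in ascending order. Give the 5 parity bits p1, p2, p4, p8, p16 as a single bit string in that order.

11000

Place data bits at non-power-of-two positions: b3=0, b5=1, b6=1, b7=1, b9=0, b10=0, b11=1, b12=1, b13=1, b14=1, b15=0, b17=0, b18=1, b19=1, b20=0, b21=1, b22=1, b23=0, b24=0, b25=0, b26=0, b27=0, b28=0, b29=0, b30=1, b31=1.
p1 = XOR of data positions {3,5,7,9,11,13,15,17,19,21,23,25,27,29,31} = 0⊕1⊕1⊕0⊕1⊕1⊕0⊕0⊕1⊕1⊕0⊕0⊕0⊕0⊕1 = 1
p2 = XOR of data positions {3,6,7,10,11,14,15,18,19,22,23,26,27,30,31} = 0⊕1⊕1⊕0⊕1⊕1⊕0⊕1⊕1⊕1⊕0⊕0⊕0⊕1⊕1 = 1
p4 = XOR of data positions {5,6,7,12,13,14,15,20,21,22,23,28,29,30,31} = 1⊕1⊕1⊕1⊕1⊕1⊕0⊕0⊕1⊕1⊕0⊕0⊕0⊕1⊕1 = 0
p8 = XOR of data positions {9,10,11,12,13,14,15,24,25,26,27,28,29,30,31} = 0⊕0⊕1⊕1⊕1⊕1⊕0⊕0⊕0⊕0⊕0⊕0⊕0⊕1⊕1 = 0
p16 = XOR of data positions {17,18,19,20,21,22,23,24,25,26,27,28,29,30,31} = 0⊕1⊕1⊕0⊕1⊕1⊕0⊕0⊕0⊕0⊕0⊕0⊕0⊕1⊕1 = 0
Parity bits p1,p2,p4,p8,p16 = 11000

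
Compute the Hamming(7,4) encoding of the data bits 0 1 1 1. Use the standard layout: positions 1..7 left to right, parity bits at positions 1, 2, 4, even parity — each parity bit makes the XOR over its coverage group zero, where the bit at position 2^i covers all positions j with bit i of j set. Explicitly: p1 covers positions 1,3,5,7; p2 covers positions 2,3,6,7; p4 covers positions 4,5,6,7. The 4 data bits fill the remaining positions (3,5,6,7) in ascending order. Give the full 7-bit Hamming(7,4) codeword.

0001111

Place data bits at non-power-of-two positions: b3=0, b5=1, b6=1, b7=1.
p1 = XOR of data positions {3,5,7} = 0⊕1⊕1 = 0
p2 = XOR of data positions {3,6,7} = 0⊕1⊕1 = 0
p4 = XOR of data positions {5,6,7} = 1⊕1⊕1 = 1
Codeword b1..b7 = 0001111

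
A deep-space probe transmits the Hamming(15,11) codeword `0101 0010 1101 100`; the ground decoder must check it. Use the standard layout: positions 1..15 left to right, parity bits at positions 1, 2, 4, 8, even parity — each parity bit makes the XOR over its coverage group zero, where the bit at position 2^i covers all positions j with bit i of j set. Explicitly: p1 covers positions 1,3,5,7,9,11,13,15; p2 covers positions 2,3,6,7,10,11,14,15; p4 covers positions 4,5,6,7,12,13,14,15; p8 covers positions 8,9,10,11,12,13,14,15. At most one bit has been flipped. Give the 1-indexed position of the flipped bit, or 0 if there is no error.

3

s1: b1⊕b3⊕b5⊕b7⊕b9⊕b11⊕b13⊕b15 = 0⊕0⊕0⊕1⊕1⊕0⊕1⊕0 = 1
s2: b2⊕b3⊕b6⊕b7⊕b10⊕b11⊕b14⊕b15 = 1⊕0⊕0⊕1⊕1⊕0⊕0⊕0 = 1
s4: b4⊕b5⊕b6⊕b7⊕b12⊕b13⊕b14⊕b15 = 1⊕0⊕0⊕1⊕1⊕1⊕0⊕0 = 0
s8: b8⊕b9⊕b10⊕b11⊕b12⊕b13⊕b14⊕b15 = 0⊕1⊕1⊕0⊕1⊕1⊕0⊕0 = 0
Syndrome (s8...s1) = 0011 → position 3.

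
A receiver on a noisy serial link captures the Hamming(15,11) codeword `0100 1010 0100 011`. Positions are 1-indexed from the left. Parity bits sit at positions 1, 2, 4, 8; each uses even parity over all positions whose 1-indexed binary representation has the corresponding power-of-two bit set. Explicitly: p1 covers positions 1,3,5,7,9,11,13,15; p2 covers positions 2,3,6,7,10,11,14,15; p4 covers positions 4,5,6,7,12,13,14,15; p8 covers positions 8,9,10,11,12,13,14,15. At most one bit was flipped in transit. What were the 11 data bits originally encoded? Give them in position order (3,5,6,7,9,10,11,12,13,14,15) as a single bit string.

s1: b1⊕b3⊕b5⊕b7⊕b9⊕b11⊕b13⊕b15 = 0⊕0⊕1⊕1⊕0⊕0⊕0⊕1 = 1
s2: b2⊕b3⊕b6⊕b7⊕b10⊕b11⊕b14⊕b15 = 1⊕0⊕0⊕1⊕1⊕0⊕1⊕1 = 1
s4: b4⊕b5⊕b6⊕b7⊕b12⊕b13⊕b14⊕b15 = 0⊕1⊕0⊕1⊕0⊕0⊕1⊕1 = 0
s8: b8⊕b9⊕b10⊕b11⊕b12⊕b13⊕b14⊕b15 = 0⊕0⊕1⊕0⊕0⊕0⊕1⊕1 = 1
Syndrome (s8...s1) = 1011 → position 11.
Flip bit 11: corrected codeword = 010010100110011
Data bits at positions 3,5,6,7,9,10,11,12,13,14,15: 01010110011

01010110011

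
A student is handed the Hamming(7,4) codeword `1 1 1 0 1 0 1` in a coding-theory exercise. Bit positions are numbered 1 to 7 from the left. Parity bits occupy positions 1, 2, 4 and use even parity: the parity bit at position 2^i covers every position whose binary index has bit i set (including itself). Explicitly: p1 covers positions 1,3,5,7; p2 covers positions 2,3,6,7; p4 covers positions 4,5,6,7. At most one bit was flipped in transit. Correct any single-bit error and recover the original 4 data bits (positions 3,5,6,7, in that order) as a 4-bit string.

s1: b1⊕b3⊕b5⊕b7 = 1⊕1⊕1⊕1 = 0
s2: b2⊕b3⊕b6⊕b7 = 1⊕1⊕0⊕1 = 1
s4: b4⊕b5⊕b6⊕b7 = 0⊕1⊕0⊕1 = 0
Syndrome (s4...s1) = 010 → position 2.
Flip bit 2: corrected codeword = 1010101
Data bits at positions 3,5,6,7: 1101

1101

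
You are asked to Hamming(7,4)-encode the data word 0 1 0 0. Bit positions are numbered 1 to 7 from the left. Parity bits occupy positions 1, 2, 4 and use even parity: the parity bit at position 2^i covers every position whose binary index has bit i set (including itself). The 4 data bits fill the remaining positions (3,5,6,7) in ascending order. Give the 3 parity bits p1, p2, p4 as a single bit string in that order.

101

Place data bits at non-power-of-two positions: b3=0, b5=1, b6=0, b7=0.
p1 = XOR of data positions {3,5,7} = 0⊕1⊕0 = 1
p2 = XOR of data positions {3,6,7} = 0⊕0⊕0 = 0
p4 = XOR of data positions {5,6,7} = 1⊕0⊕0 = 1
Parity bits p1,p2,p4 = 101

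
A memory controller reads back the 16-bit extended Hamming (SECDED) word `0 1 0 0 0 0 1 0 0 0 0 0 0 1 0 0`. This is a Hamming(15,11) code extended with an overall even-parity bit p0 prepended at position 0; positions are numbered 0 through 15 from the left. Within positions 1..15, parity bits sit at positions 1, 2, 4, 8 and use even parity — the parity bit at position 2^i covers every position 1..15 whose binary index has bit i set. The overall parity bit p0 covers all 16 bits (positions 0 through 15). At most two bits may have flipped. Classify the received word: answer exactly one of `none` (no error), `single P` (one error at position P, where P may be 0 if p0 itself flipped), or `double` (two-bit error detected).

single 10

s1: b1⊕b3⊕b5⊕b7⊕b9⊕b11⊕b13⊕b15 = 1⊕0⊕0⊕0⊕0⊕0⊕1⊕0 = 0
s2: b2⊕b3⊕b6⊕b7⊕b10⊕b11⊕b14⊕b15 = 0⊕0⊕1⊕0⊕0⊕0⊕0⊕0 = 1
s4: b4⊕b5⊕b6⊕b7⊕b12⊕b13⊕b14⊕b15 = 0⊕0⊕1⊕0⊕0⊕1⊕0⊕0 = 0
s8: b8⊕b9⊕b10⊕b11⊕b12⊕b13⊕b14⊕b15 = 0⊕0⊕0⊕0⊕0⊕1⊕0⊕0 = 1
Syndrome (s8...s1) = 1010 → position 10.
Overall parity (XOR of all 16 bits, including p0): 0⊕1⊕0⊕0⊕0⊕0⊕1⊕0⊕0⊕0⊕0⊕0⊕0⊕1⊕0⊕0 = 1
Overall=1, syndrome position=10 → single-bit error at position 10.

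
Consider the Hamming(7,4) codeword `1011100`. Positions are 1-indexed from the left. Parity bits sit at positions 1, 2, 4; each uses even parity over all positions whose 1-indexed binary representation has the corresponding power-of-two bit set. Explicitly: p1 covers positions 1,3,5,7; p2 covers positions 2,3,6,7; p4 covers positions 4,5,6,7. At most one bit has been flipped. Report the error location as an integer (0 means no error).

3

s1: b1⊕b3⊕b5⊕b7 = 1⊕1⊕1⊕0 = 1
s2: b2⊕b3⊕b6⊕b7 = 0⊕1⊕0⊕0 = 1
s4: b4⊕b5⊕b6⊕b7 = 1⊕1⊕0⊕0 = 0
Syndrome (s4...s1) = 011 → position 3.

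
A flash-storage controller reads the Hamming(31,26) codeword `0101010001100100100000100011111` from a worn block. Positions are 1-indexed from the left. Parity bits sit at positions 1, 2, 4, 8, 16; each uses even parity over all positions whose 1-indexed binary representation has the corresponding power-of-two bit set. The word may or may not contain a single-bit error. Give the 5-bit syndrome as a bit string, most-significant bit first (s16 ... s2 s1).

10010

s1: b1⊕b3⊕b5⊕b7⊕b9⊕b11⊕b13⊕b15⊕b17⊕b19⊕b21⊕b23⊕b25⊕b27⊕b29⊕b31 = 0⊕0⊕0⊕0⊕0⊕1⊕0⊕0⊕1⊕0⊕0⊕1⊕0⊕1⊕1⊕1 = 0
s2: b2⊕b3⊕b6⊕b7⊕b10⊕b11⊕b14⊕b15⊕b18⊕b19⊕b22⊕b23⊕b26⊕b27⊕b30⊕b31 = 1⊕0⊕1⊕0⊕1⊕1⊕1⊕0⊕0⊕0⊕0⊕1⊕0⊕1⊕1⊕1 = 1
s4: b4⊕b5⊕b6⊕b7⊕b12⊕b13⊕b14⊕b15⊕b20⊕b21⊕b22⊕b23⊕b28⊕b29⊕b30⊕b31 = 1⊕0⊕1⊕0⊕0⊕0⊕1⊕0⊕0⊕0⊕0⊕1⊕1⊕1⊕1⊕1 = 0
s8: b8⊕b9⊕b10⊕b11⊕b12⊕b13⊕b14⊕b15⊕b24⊕b25⊕b26⊕b27⊕b28⊕b29⊕b30⊕b31 = 0⊕0⊕1⊕1⊕0⊕0⊕1⊕0⊕0⊕0⊕0⊕1⊕1⊕1⊕1⊕1 = 0
s16: b16⊕b17⊕b18⊕b19⊕b20⊕b21⊕b22⊕b23⊕b24⊕b25⊕b26⊕b27⊕b28⊕b29⊕b30⊕b31 = 0⊕1⊕0⊕0⊕0⊕0⊕0⊕1⊕0⊕0⊕0⊕1⊕1⊕1⊕1⊕1 = 1
Syndrome (s16...s1) = 10010 → position 18.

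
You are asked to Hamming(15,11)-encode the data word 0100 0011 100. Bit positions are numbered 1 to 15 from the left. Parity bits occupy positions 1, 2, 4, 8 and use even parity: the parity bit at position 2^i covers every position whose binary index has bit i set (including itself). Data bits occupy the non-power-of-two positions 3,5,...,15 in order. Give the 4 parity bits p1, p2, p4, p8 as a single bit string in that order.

Place data bits at non-power-of-two positions: b3=0, b5=1, b6=0, b7=0, b9=0, b10=0, b11=1, b12=1, b13=1, b14=0, b15=0.
p1 = XOR of data positions {3,5,7,9,11,13,15} = 0⊕1⊕0⊕0⊕1⊕1⊕0 = 1
p2 = XOR of data positions {3,6,7,10,11,14,15} = 0⊕0⊕0⊕0⊕1⊕0⊕0 = 1
p4 = XOR of data positions {5,6,7,12,13,14,15} = 1⊕0⊕0⊕1⊕1⊕0⊕0 = 1
p8 = XOR of data positions {9,10,11,12,13,14,15} = 0⊕0⊕1⊕1⊕1⊕0⊕0 = 1
Parity bits p1,p2,p4,p8 = 1111

1111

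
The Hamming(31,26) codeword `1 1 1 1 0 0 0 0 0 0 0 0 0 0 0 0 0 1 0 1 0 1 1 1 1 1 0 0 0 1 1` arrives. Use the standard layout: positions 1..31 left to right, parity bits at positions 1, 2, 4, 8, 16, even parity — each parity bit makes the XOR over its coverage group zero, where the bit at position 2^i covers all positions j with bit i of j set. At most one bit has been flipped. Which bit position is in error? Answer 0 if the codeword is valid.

s1: b1⊕b3⊕b5⊕b7⊕b9⊕b11⊕b13⊕b15⊕b17⊕b19⊕b21⊕b23⊕b25⊕b27⊕b29⊕b31 = 1⊕1⊕0⊕0⊕0⊕0⊕0⊕0⊕0⊕0⊕0⊕1⊕1⊕0⊕0⊕1 = 1
s2: b2⊕b3⊕b6⊕b7⊕b10⊕b11⊕b14⊕b15⊕b18⊕b19⊕b22⊕b23⊕b26⊕b27⊕b30⊕b31 = 1⊕1⊕0⊕0⊕0⊕0⊕0⊕0⊕1⊕0⊕1⊕1⊕1⊕0⊕1⊕1 = 0
s4: b4⊕b5⊕b6⊕b7⊕b12⊕b13⊕b14⊕b15⊕b20⊕b21⊕b22⊕b23⊕b28⊕b29⊕b30⊕b31 = 1⊕0⊕0⊕0⊕0⊕0⊕0⊕0⊕1⊕0⊕1⊕1⊕0⊕0⊕1⊕1 = 0
s8: b8⊕b9⊕b10⊕b11⊕b12⊕b13⊕b14⊕b15⊕b24⊕b25⊕b26⊕b27⊕b28⊕b29⊕b30⊕b31 = 0⊕0⊕0⊕0⊕0⊕0⊕0⊕0⊕1⊕1⊕1⊕0⊕0⊕0⊕1⊕1 = 1
s16: b16⊕b17⊕b18⊕b19⊕b20⊕b21⊕b22⊕b23⊕b24⊕b25⊕b26⊕b27⊕b28⊕b29⊕b30⊕b31 = 0⊕0⊕1⊕0⊕1⊕0⊕1⊕1⊕1⊕1⊕1⊕0⊕0⊕0⊕1⊕1 = 1
Syndrome (s16...s1) = 11001 → position 25.

25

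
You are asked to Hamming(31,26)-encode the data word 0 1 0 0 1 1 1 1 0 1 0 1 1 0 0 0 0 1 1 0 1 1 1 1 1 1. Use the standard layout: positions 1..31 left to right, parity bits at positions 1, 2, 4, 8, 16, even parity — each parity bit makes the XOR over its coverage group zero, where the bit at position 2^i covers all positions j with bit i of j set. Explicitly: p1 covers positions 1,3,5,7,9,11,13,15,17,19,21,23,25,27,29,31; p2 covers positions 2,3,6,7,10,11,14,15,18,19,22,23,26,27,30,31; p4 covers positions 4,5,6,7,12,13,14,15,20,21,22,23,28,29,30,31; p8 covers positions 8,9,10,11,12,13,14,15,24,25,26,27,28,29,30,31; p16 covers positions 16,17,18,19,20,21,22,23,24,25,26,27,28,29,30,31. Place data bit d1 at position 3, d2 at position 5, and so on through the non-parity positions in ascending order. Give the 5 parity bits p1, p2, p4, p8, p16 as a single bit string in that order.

01000

Place data bits at non-power-of-two positions: b3=0, b5=1, b6=0, b7=0, b9=1, b10=1, b11=1, b12=1, b13=0, b14=1, b15=0, b17=1, b18=1, b19=0, b20=0, b21=0, b22=0, b23=1, b24=1, b25=0, b26=1, b27=1, b28=1, b29=1, b30=1, b31=1.
p1 = XOR of data positions {3,5,7,9,11,13,15,17,19,21,23,25,27,29,31} = 0⊕1⊕0⊕1⊕1⊕0⊕0⊕1⊕0⊕0⊕1⊕0⊕1⊕1⊕1 = 0
p2 = XOR of data positions {3,6,7,10,11,14,15,18,19,22,23,26,27,30,31} = 0⊕0⊕0⊕1⊕1⊕1⊕0⊕1⊕0⊕0⊕1⊕1⊕1⊕1⊕1 = 1
p4 = XOR of data positions {5,6,7,12,13,14,15,20,21,22,23,28,29,30,31} = 1⊕0⊕0⊕1⊕0⊕1⊕0⊕0⊕0⊕0⊕1⊕1⊕1⊕1⊕1 = 0
p8 = XOR of data positions {9,10,11,12,13,14,15,24,25,26,27,28,29,30,31} = 1⊕1⊕1⊕1⊕0⊕1⊕0⊕1⊕0⊕1⊕1⊕1⊕1⊕1⊕1 = 0
p16 = XOR of data positions {17,18,19,20,21,22,23,24,25,26,27,28,29,30,31} = 1⊕1⊕0⊕0⊕0⊕0⊕1⊕1⊕0⊕1⊕1⊕1⊕1⊕1⊕1 = 0
Parity bits p1,p2,p4,p8,p16 = 01000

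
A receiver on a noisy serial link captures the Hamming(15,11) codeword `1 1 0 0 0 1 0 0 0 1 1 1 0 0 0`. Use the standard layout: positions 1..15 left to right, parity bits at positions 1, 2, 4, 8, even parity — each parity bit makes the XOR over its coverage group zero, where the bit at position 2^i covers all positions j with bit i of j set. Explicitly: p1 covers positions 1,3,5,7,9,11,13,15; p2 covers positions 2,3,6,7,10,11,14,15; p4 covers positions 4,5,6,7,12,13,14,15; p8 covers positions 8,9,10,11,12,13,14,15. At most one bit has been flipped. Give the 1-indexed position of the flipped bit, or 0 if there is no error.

s1: b1⊕b3⊕b5⊕b7⊕b9⊕b11⊕b13⊕b15 = 1⊕0⊕0⊕0⊕0⊕1⊕0⊕0 = 0
s2: b2⊕b3⊕b6⊕b7⊕b10⊕b11⊕b14⊕b15 = 1⊕0⊕1⊕0⊕1⊕1⊕0⊕0 = 0
s4: b4⊕b5⊕b6⊕b7⊕b12⊕b13⊕b14⊕b15 = 0⊕0⊕1⊕0⊕1⊕0⊕0⊕0 = 0
s8: b8⊕b9⊕b10⊕b11⊕b12⊕b13⊕b14⊕b15 = 0⊕0⊕1⊕1⊕1⊕0⊕0⊕0 = 1
Syndrome (s8...s1) = 1000 → position 8.

8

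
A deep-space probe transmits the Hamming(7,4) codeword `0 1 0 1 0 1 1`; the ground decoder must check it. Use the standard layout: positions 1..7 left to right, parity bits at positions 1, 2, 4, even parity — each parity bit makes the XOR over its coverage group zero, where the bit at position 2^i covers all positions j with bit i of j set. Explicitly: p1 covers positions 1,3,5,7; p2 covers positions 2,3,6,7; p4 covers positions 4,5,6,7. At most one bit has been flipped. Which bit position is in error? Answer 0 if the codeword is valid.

7

s1: b1⊕b3⊕b5⊕b7 = 0⊕0⊕0⊕1 = 1
s2: b2⊕b3⊕b6⊕b7 = 1⊕0⊕1⊕1 = 1
s4: b4⊕b5⊕b6⊕b7 = 1⊕0⊕1⊕1 = 1
Syndrome (s4...s1) = 111 → position 7.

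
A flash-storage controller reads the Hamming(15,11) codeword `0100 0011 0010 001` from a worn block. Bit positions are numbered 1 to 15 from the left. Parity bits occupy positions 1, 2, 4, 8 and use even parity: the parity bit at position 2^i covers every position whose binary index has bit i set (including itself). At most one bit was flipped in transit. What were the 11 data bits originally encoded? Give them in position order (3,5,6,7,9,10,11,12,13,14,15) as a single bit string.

00011010001

s1: b1⊕b3⊕b5⊕b7⊕b9⊕b11⊕b13⊕b15 = 0⊕0⊕0⊕1⊕0⊕1⊕0⊕1 = 1
s2: b2⊕b3⊕b6⊕b7⊕b10⊕b11⊕b14⊕b15 = 1⊕0⊕0⊕1⊕0⊕1⊕0⊕1 = 0
s4: b4⊕b5⊕b6⊕b7⊕b12⊕b13⊕b14⊕b15 = 0⊕0⊕0⊕1⊕0⊕0⊕0⊕1 = 0
s8: b8⊕b9⊕b10⊕b11⊕b12⊕b13⊕b14⊕b15 = 1⊕0⊕0⊕1⊕0⊕0⊕0⊕1 = 1
Syndrome (s8...s1) = 1001 → position 9.
Flip bit 9: corrected codeword = 010000111010001
Data bits at positions 3,5,6,7,9,10,11,12,13,14,15: 00011010001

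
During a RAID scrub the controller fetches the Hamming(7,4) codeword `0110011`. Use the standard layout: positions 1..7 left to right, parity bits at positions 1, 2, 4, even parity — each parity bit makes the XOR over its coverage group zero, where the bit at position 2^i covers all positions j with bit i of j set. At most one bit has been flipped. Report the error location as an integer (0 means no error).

s1: b1⊕b3⊕b5⊕b7 = 0⊕1⊕0⊕1 = 0
s2: b2⊕b3⊕b6⊕b7 = 1⊕1⊕1⊕1 = 0
s4: b4⊕b5⊕b6⊕b7 = 0⊕0⊕1⊕1 = 0
Syndrome (s4...s1) = 000 → position 0 (no error).

0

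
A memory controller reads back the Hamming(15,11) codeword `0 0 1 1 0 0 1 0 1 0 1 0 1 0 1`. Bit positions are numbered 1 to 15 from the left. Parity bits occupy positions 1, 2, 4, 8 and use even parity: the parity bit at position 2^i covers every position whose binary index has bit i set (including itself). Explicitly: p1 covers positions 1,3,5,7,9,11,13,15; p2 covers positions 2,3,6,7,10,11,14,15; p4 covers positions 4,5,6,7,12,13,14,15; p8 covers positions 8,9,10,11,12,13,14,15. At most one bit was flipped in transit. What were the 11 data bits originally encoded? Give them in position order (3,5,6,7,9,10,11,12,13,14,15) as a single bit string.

s1: b1⊕b3⊕b5⊕b7⊕b9⊕b11⊕b13⊕b15 = 0⊕1⊕0⊕1⊕1⊕1⊕1⊕1 = 0
s2: b2⊕b3⊕b6⊕b7⊕b10⊕b11⊕b14⊕b15 = 0⊕1⊕0⊕1⊕0⊕1⊕0⊕1 = 0
s4: b4⊕b5⊕b6⊕b7⊕b12⊕b13⊕b14⊕b15 = 1⊕0⊕0⊕1⊕0⊕1⊕0⊕1 = 0
s8: b8⊕b9⊕b10⊕b11⊕b12⊕b13⊕b14⊕b15 = 0⊕1⊕0⊕1⊕0⊕1⊕0⊕1 = 0
Syndrome (s8...s1) = 0000 → position 0 (no error).
No correction needed.
Data bits at positions 3,5,6,7,9,10,11,12,13,14,15: 10011010101

10011010101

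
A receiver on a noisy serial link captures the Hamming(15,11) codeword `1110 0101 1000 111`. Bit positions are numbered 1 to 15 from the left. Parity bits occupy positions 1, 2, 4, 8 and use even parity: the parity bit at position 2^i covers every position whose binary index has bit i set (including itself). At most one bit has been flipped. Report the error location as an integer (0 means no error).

11

s1: b1⊕b3⊕b5⊕b7⊕b9⊕b11⊕b13⊕b15 = 1⊕1⊕0⊕0⊕1⊕0⊕1⊕1 = 1
s2: b2⊕b3⊕b6⊕b7⊕b10⊕b11⊕b14⊕b15 = 1⊕1⊕1⊕0⊕0⊕0⊕1⊕1 = 1
s4: b4⊕b5⊕b6⊕b7⊕b12⊕b13⊕b14⊕b15 = 0⊕0⊕1⊕0⊕0⊕1⊕1⊕1 = 0
s8: b8⊕b9⊕b10⊕b11⊕b12⊕b13⊕b14⊕b15 = 1⊕1⊕0⊕0⊕0⊕1⊕1⊕1 = 1
Syndrome (s8...s1) = 1011 → position 11.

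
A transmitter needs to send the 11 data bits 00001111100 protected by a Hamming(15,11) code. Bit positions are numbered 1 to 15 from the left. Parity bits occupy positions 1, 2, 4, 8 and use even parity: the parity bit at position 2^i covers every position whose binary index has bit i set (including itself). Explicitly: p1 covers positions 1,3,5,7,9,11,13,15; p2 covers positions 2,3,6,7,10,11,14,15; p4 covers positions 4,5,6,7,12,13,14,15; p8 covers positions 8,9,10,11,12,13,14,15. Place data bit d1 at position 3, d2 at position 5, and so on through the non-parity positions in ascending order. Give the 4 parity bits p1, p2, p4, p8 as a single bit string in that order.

1001

Place data bits at non-power-of-two positions: b3=0, b5=0, b6=0, b7=0, b9=1, b10=1, b11=1, b12=1, b13=1, b14=0, b15=0.
p1 = XOR of data positions {3,5,7,9,11,13,15} = 0⊕0⊕0⊕1⊕1⊕1⊕0 = 1
p2 = XOR of data positions {3,6,7,10,11,14,15} = 0⊕0⊕0⊕1⊕1⊕0⊕0 = 0
p4 = XOR of data positions {5,6,7,12,13,14,15} = 0⊕0⊕0⊕1⊕1⊕0⊕0 = 0
p8 = XOR of data positions {9,10,11,12,13,14,15} = 1⊕1⊕1⊕1⊕1⊕0⊕0 = 1
Parity bits p1,p2,p4,p8 = 1001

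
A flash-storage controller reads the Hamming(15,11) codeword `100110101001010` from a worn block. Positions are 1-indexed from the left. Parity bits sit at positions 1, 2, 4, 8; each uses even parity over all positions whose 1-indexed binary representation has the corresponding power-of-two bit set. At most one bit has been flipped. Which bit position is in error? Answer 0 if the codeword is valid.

12

s1: b1⊕b3⊕b5⊕b7⊕b9⊕b11⊕b13⊕b15 = 1⊕0⊕1⊕1⊕1⊕0⊕0⊕0 = 0
s2: b2⊕b3⊕b6⊕b7⊕b10⊕b11⊕b14⊕b15 = 0⊕0⊕0⊕1⊕0⊕0⊕1⊕0 = 0
s4: b4⊕b5⊕b6⊕b7⊕b12⊕b13⊕b14⊕b15 = 1⊕1⊕0⊕1⊕1⊕0⊕1⊕0 = 1
s8: b8⊕b9⊕b10⊕b11⊕b12⊕b13⊕b14⊕b15 = 0⊕1⊕0⊕0⊕1⊕0⊕1⊕0 = 1
Syndrome (s8...s1) = 1100 → position 12.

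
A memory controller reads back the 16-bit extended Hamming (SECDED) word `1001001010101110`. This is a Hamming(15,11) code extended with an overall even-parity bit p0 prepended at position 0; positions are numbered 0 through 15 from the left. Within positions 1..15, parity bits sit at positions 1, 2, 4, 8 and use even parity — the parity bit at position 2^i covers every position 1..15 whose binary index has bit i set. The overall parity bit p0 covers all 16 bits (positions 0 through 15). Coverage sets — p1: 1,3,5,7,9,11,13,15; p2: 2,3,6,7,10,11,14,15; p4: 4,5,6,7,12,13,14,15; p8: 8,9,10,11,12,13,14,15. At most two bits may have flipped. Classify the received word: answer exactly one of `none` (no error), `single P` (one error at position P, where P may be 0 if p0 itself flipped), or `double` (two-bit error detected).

double

s1: b1⊕b3⊕b5⊕b7⊕b9⊕b11⊕b13⊕b15 = 0⊕1⊕0⊕0⊕0⊕0⊕1⊕0 = 0
s2: b2⊕b3⊕b6⊕b7⊕b10⊕b11⊕b14⊕b15 = 0⊕1⊕1⊕0⊕1⊕0⊕1⊕0 = 0
s4: b4⊕b5⊕b6⊕b7⊕b12⊕b13⊕b14⊕b15 = 0⊕0⊕1⊕0⊕1⊕1⊕1⊕0 = 0
s8: b8⊕b9⊕b10⊕b11⊕b12⊕b13⊕b14⊕b15 = 1⊕0⊕1⊕0⊕1⊕1⊕1⊕0 = 1
Syndrome (s8...s1) = 1000 → position 8.
Overall parity (XOR of all 16 bits, including p0): 1⊕0⊕0⊕1⊕0⊕0⊕1⊕0⊕1⊕0⊕1⊕0⊕1⊕1⊕1⊕0 = 0
Overall=0, syndrome position=8 → double-bit error detected (uncorrectable).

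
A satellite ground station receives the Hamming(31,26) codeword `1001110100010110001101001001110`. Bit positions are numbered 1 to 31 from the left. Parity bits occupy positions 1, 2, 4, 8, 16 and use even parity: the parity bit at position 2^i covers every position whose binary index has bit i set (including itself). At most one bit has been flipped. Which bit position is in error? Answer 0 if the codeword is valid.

20

s1: b1⊕b3⊕b5⊕b7⊕b9⊕b11⊕b13⊕b15⊕b17⊕b19⊕b21⊕b23⊕b25⊕b27⊕b29⊕b31 = 1⊕0⊕1⊕0⊕0⊕0⊕0⊕1⊕0⊕1⊕0⊕0⊕1⊕0⊕1⊕0 = 0
s2: b2⊕b3⊕b6⊕b7⊕b10⊕b11⊕b14⊕b15⊕b18⊕b19⊕b22⊕b23⊕b26⊕b27⊕b30⊕b31 = 0⊕0⊕1⊕0⊕0⊕0⊕1⊕1⊕0⊕1⊕1⊕0⊕0⊕0⊕1⊕0 = 0
s4: b4⊕b5⊕b6⊕b7⊕b12⊕b13⊕b14⊕b15⊕b20⊕b21⊕b22⊕b23⊕b28⊕b29⊕b30⊕b31 = 1⊕1⊕1⊕0⊕1⊕0⊕1⊕1⊕1⊕0⊕1⊕0⊕1⊕1⊕1⊕0 = 1
s8: b8⊕b9⊕b10⊕b11⊕b12⊕b13⊕b14⊕b15⊕b24⊕b25⊕b26⊕b27⊕b28⊕b29⊕b30⊕b31 = 1⊕0⊕0⊕0⊕1⊕0⊕1⊕1⊕0⊕1⊕0⊕0⊕1⊕1⊕1⊕0 = 0
s16: b16⊕b17⊕b18⊕b19⊕b20⊕b21⊕b22⊕b23⊕b24⊕b25⊕b26⊕b27⊕b28⊕b29⊕b30⊕b31 = 0⊕0⊕0⊕1⊕1⊕0⊕1⊕0⊕0⊕1⊕0⊕0⊕1⊕1⊕1⊕0 = 1
Syndrome (s16...s1) = 10100 → position 20.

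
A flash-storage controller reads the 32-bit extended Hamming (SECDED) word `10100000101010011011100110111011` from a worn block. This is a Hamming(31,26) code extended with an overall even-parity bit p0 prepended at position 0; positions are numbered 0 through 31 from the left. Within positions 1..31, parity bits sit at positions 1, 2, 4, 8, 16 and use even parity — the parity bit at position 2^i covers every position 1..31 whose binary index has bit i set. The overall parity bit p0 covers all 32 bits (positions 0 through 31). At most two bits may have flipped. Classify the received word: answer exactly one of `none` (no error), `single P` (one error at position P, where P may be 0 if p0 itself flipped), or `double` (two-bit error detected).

s1: b1⊕b3⊕b5⊕b7⊕b9⊕b11⊕b13⊕b15⊕b17⊕b19⊕b21⊕b23⊕b25⊕b27⊕b29⊕b31 = 0⊕0⊕0⊕0⊕0⊕0⊕0⊕1⊕0⊕1⊕0⊕1⊕0⊕1⊕0⊕1 = 1
s2: b2⊕b3⊕b6⊕b7⊕b10⊕b11⊕b14⊕b15⊕b18⊕b19⊕b22⊕b23⊕b26⊕b27⊕b30⊕b31 = 1⊕0⊕0⊕0⊕1⊕0⊕0⊕1⊕1⊕1⊕0⊕1⊕1⊕1⊕1⊕1 = 0
s4: b4⊕b5⊕b6⊕b7⊕b12⊕b13⊕b14⊕b15⊕b20⊕b21⊕b22⊕b23⊕b28⊕b29⊕b30⊕b31 = 0⊕0⊕0⊕0⊕1⊕0⊕0⊕1⊕1⊕0⊕0⊕1⊕1⊕0⊕1⊕1 = 1
s8: b8⊕b9⊕b10⊕b11⊕b12⊕b13⊕b14⊕b15⊕b24⊕b25⊕b26⊕b27⊕b28⊕b29⊕b30⊕b31 = 1⊕0⊕1⊕0⊕1⊕0⊕0⊕1⊕1⊕0⊕1⊕1⊕1⊕0⊕1⊕1 = 0
s16: b16⊕b17⊕b18⊕b19⊕b20⊕b21⊕b22⊕b23⊕b24⊕b25⊕b26⊕b27⊕b28⊕b29⊕b30⊕b31 = 1⊕0⊕1⊕1⊕1⊕0⊕0⊕1⊕1⊕0⊕1⊕1⊕1⊕0⊕1⊕1 = 1
Syndrome (s16...s1) = 10101 → position 21.
Overall parity (XOR of all 32 bits, including p0): 1⊕0⊕1⊕0⊕0⊕0⊕0⊕0⊕1⊕0⊕1⊕0⊕1⊕0⊕0⊕1⊕1⊕0⊕1⊕1⊕1⊕0⊕0⊕1⊕1⊕0⊕1⊕1⊕1⊕0⊕1⊕1 = 1
Overall=1, syndrome position=21 → single-bit error at position 21.

single 21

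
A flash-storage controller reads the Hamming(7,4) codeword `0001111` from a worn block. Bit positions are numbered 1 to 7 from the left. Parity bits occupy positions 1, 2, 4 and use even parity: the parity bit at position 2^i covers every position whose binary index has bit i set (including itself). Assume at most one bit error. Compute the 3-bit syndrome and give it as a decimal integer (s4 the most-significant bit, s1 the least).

0

s1: b1⊕b3⊕b5⊕b7 = 0⊕0⊕1⊕1 = 0
s2: b2⊕b3⊕b6⊕b7 = 0⊕0⊕1⊕1 = 0
s4: b4⊕b5⊕b6⊕b7 = 1⊕1⊕1⊕1 = 0
Syndrome (s4...s1) = 000 → position 0 (no error).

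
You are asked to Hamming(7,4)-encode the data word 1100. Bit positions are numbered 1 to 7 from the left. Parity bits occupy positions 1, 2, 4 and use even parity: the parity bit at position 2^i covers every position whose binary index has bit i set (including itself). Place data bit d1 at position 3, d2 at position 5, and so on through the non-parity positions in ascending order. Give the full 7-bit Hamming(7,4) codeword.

0111100

Place data bits at non-power-of-two positions: b3=1, b5=1, b6=0, b7=0.
p1 = XOR of data positions {3,5,7} = 1⊕1⊕0 = 0
p2 = XOR of data positions {3,6,7} = 1⊕0⊕0 = 1
p4 = XOR of data positions {5,6,7} = 1⊕0⊕0 = 1
Codeword b1..b7 = 0111100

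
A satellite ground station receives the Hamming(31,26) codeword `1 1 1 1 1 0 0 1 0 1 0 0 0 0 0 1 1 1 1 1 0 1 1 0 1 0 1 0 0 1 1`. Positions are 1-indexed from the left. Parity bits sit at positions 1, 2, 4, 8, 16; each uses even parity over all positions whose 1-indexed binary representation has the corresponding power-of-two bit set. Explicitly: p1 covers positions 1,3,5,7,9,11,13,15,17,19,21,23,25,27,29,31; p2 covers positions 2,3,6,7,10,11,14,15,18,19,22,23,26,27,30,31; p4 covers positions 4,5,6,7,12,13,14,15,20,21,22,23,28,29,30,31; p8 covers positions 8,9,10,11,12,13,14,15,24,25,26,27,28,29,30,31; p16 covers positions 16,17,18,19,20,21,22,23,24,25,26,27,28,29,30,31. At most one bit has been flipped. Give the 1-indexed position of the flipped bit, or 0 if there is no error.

s1: b1⊕b3⊕b5⊕b7⊕b9⊕b11⊕b13⊕b15⊕b17⊕b19⊕b21⊕b23⊕b25⊕b27⊕b29⊕b31 = 1⊕1⊕1⊕0⊕0⊕0⊕0⊕0⊕1⊕1⊕0⊕1⊕1⊕1⊕0⊕1 = 1
s2: b2⊕b3⊕b6⊕b7⊕b10⊕b11⊕b14⊕b15⊕b18⊕b19⊕b22⊕b23⊕b26⊕b27⊕b30⊕b31 = 1⊕1⊕0⊕0⊕1⊕0⊕0⊕0⊕1⊕1⊕1⊕1⊕0⊕1⊕1⊕1 = 0
s4: b4⊕b5⊕b6⊕b7⊕b12⊕b13⊕b14⊕b15⊕b20⊕b21⊕b22⊕b23⊕b28⊕b29⊕b30⊕b31 = 1⊕1⊕0⊕0⊕0⊕0⊕0⊕0⊕1⊕0⊕1⊕1⊕0⊕0⊕1⊕1 = 1
s8: b8⊕b9⊕b10⊕b11⊕b12⊕b13⊕b14⊕b15⊕b24⊕b25⊕b26⊕b27⊕b28⊕b29⊕b30⊕b31 = 1⊕0⊕1⊕0⊕0⊕0⊕0⊕0⊕0⊕1⊕0⊕1⊕0⊕0⊕1⊕1 = 0
s16: b16⊕b17⊕b18⊕b19⊕b20⊕b21⊕b22⊕b23⊕b24⊕b25⊕b26⊕b27⊕b28⊕b29⊕b30⊕b31 = 1⊕1⊕1⊕1⊕1⊕0⊕1⊕1⊕0⊕1⊕0⊕1⊕0⊕0⊕1⊕1 = 1
Syndrome (s16...s1) = 10101 → position 21.

21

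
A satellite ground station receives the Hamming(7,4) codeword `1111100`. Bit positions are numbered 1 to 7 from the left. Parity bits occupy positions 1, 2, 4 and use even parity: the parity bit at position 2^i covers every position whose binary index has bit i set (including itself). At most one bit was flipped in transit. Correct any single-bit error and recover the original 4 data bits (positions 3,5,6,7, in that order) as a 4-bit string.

s1: b1⊕b3⊕b5⊕b7 = 1⊕1⊕1⊕0 = 1
s2: b2⊕b3⊕b6⊕b7 = 1⊕1⊕0⊕0 = 0
s4: b4⊕b5⊕b6⊕b7 = 1⊕1⊕0⊕0 = 0
Syndrome (s4...s1) = 001 → position 1.
Flip bit 1: corrected codeword = 0111100
Data bits at positions 3,5,6,7: 1100

1100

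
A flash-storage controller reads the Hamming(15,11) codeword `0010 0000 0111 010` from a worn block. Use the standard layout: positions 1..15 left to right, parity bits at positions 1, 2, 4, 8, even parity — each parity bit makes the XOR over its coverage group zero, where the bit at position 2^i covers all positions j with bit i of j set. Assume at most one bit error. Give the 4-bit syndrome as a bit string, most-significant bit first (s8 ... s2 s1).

0000

s1: b1⊕b3⊕b5⊕b7⊕b9⊕b11⊕b13⊕b15 = 0⊕1⊕0⊕0⊕0⊕1⊕0⊕0 = 0
s2: b2⊕b3⊕b6⊕b7⊕b10⊕b11⊕b14⊕b15 = 0⊕1⊕0⊕0⊕1⊕1⊕1⊕0 = 0
s4: b4⊕b5⊕b6⊕b7⊕b12⊕b13⊕b14⊕b15 = 0⊕0⊕0⊕0⊕1⊕0⊕1⊕0 = 0
s8: b8⊕b9⊕b10⊕b11⊕b12⊕b13⊕b14⊕b15 = 0⊕0⊕1⊕1⊕1⊕0⊕1⊕0 = 0
Syndrome (s8...s1) = 0000 → position 0 (no error).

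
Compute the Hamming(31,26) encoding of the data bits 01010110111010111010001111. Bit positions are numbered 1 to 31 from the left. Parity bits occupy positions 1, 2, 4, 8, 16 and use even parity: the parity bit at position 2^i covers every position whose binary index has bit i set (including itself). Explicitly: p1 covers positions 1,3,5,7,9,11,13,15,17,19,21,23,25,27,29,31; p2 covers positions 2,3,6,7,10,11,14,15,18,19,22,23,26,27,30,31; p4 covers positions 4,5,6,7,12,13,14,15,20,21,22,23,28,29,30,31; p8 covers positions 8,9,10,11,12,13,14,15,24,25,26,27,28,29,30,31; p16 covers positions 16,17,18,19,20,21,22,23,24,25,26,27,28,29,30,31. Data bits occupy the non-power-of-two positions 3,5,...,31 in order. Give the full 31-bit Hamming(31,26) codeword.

Place data bits at non-power-of-two positions: b3=0, b5=1, b6=0, b7=1, b9=0, b10=1, b11=1, b12=0, b13=1, b14=1, b15=1, b17=0, b18=1, b19=0, b20=1, b21=1, b22=1, b23=0, b24=1, b25=0, b26=0, b27=0, b28=1, b29=1, b30=1, b31=1.
p1 = XOR of data positions {3,5,7,9,11,13,15,17,19,21,23,25,27,29,31} = 0⊕1⊕1⊕0⊕1⊕1⊕1⊕0⊕0⊕1⊕0⊕0⊕0⊕1⊕1 = 0
p2 = XOR of data positions {3,6,7,10,11,14,15,18,19,22,23,26,27,30,31} = 0⊕0⊕1⊕1⊕1⊕1⊕1⊕1⊕0⊕1⊕0⊕0⊕0⊕1⊕1 = 1
p4 = XOR of data positions {5,6,7,12,13,14,15,20,21,22,23,28,29,30,31} = 1⊕0⊕1⊕0⊕1⊕1⊕1⊕1⊕1⊕1⊕0⊕1⊕1⊕1⊕1 = 0
p8 = XOR of data positions {9,10,11,12,13,14,15,24,25,26,27,28,29,30,31} = 0⊕1⊕1⊕0⊕1⊕1⊕1⊕1⊕0⊕0⊕0⊕1⊕1⊕1⊕1 = 0
p16 = XOR of data positions {17,18,19,20,21,22,23,24,25,26,27,28,29,30,31} = 0⊕1⊕0⊕1⊕1⊕1⊕0⊕1⊕0⊕0⊕0⊕1⊕1⊕1⊕1 = 1
Codeword b1..b31 = 0100101001101111010111010001111

0100101001101111010111010001111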